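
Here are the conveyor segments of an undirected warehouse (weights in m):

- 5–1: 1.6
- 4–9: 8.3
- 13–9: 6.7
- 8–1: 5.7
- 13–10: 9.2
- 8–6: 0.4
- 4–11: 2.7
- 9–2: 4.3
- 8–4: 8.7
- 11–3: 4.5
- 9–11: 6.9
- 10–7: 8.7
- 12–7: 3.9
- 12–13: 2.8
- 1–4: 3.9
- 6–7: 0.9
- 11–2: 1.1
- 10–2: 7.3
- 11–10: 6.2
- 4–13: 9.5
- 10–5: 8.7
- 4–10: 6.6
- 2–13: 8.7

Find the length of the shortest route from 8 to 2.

Settle nodes by increasing distance from 8:
8: 0
6: 0.4  (via 8)
7: 1.3  (via 6)
12: 5.2  (via 7)
1: 5.7  (via 8)
5: 7.3  (via 1)
13: 8  (via 12)
4: 8.7  (via 8)
10: 10  (via 7)
11: 11.4  (via 4)
2: 12.5  (via 11)
Shortest route: 8 → 4 → 11 → 2 = 12.5 m.

12.5 m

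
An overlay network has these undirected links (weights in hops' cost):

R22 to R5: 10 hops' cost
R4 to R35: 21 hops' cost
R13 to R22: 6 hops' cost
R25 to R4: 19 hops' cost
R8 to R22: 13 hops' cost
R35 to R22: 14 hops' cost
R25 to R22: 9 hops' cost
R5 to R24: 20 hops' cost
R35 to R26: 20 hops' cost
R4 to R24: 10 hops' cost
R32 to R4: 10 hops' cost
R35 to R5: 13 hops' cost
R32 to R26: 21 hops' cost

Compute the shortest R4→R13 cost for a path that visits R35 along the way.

41 hops' cost

Best R4 to R35: R4–R35 costing 21
Best R35 to R13: R35–R22–R13 costing 20
Total via R35: 21 + 20 = 41 hops' cost.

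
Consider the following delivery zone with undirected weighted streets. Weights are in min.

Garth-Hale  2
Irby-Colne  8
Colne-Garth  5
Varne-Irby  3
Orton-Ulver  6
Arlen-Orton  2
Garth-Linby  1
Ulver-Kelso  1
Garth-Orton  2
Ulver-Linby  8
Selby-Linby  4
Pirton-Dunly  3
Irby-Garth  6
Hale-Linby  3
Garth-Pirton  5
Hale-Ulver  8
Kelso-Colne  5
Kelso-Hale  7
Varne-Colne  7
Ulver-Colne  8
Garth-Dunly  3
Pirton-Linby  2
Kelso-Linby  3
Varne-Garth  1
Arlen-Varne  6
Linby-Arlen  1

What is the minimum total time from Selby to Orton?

7 min

Compare a few routes:
Selby → Linby → Hale → Garth → Orton: 4+3+2+2 = 11
Selby → Linby → Arlen → Orton: 4+1+2 = 7
Cheapest is Selby → Linby → Arlen → Orton at 7 min.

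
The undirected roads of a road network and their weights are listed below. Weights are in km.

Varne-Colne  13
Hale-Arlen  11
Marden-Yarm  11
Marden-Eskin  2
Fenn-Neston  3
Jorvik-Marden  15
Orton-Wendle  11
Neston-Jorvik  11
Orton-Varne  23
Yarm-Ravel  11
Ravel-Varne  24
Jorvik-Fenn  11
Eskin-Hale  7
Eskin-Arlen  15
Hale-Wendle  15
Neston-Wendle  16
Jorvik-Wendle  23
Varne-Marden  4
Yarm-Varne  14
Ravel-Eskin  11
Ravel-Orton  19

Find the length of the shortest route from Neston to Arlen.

42 km

Shortest distances from Neston:
Neston: 0
Fenn: 3  (via Neston)
Jorvik: 11  (via Neston)
Wendle: 16  (via Neston)
Marden: 26  (via Jorvik)
Orton: 27  (via Wendle)
Eskin: 28  (via Marden)
Varne: 30  (via Marden)
Hale: 31  (via Wendle)
Yarm: 37  (via Marden)
Ravel: 39  (via Eskin)
Arlen: 42  (via Hale)
Shortest route: Neston–Wendle–Hale–Arlen = 42 km.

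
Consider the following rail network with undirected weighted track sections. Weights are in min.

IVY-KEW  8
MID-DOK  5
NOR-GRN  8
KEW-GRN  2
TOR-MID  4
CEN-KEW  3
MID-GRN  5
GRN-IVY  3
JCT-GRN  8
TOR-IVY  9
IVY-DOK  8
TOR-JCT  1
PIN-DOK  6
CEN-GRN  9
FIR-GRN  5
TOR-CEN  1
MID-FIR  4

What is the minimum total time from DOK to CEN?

10 min

Candidate routes:
DOK–MID–GRN–KEW–CEN: 5+5+2+3 = 15
DOK–IVY–GRN–KEW–CEN: 8+3+2+3 = 16
DOK–MID–TOR–CEN: 5+4+1 = 10
DOK–IVY–TOR–CEN: 8+9+1 = 18
Cheapest is DOK–MID–TOR–CEN at 10 min.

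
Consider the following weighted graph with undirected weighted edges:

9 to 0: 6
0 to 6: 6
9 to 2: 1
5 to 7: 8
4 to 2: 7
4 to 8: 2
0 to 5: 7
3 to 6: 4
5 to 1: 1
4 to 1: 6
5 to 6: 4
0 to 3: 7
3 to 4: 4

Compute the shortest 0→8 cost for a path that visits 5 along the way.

16

Best 0 to 5: 0–5 costing 7
Shortest 5→8: 5–1–4–8 = 9
Total via 5: 7 + 9 = 16.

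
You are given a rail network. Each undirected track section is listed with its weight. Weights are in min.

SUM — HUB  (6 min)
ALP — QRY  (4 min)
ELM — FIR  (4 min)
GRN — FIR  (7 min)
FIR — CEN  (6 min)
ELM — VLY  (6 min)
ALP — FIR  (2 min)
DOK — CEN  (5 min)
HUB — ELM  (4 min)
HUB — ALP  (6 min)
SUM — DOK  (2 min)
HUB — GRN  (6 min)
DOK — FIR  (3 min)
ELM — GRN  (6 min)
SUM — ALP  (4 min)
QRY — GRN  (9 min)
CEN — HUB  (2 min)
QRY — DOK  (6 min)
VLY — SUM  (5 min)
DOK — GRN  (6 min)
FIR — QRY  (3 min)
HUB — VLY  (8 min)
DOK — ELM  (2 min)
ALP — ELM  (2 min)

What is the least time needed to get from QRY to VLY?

12 min

Compare a few routes:
QRY - FIR - DOK - SUM - VLY: 3+3+2+5 = 13
QRY - ALP - ELM - VLY: 4+2+6 = 12
Cheapest is QRY - ALP - ELM - VLY at 12 min.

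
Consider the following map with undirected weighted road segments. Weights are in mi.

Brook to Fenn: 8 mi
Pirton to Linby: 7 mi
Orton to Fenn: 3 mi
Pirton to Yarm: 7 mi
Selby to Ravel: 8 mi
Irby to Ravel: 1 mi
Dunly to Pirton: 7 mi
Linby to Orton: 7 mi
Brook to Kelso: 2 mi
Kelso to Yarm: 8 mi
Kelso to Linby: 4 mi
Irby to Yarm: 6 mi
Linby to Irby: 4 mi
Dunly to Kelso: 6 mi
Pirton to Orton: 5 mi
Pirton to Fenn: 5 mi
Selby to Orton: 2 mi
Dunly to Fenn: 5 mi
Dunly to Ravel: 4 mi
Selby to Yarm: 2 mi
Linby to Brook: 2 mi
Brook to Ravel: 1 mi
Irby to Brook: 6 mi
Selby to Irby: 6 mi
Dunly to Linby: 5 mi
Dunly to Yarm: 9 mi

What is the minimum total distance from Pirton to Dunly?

Enumerating some paths:
Pirton–Linby–Dunly: 7+5 = 12
Pirton–Fenn–Dunly: 5+5 = 10
Pirton–Dunly: 7 = 7
Pirton–Orton–Fenn–Dunly: 5+3+5 = 13
Cheapest is Pirton–Dunly at 7 mi.

7 mi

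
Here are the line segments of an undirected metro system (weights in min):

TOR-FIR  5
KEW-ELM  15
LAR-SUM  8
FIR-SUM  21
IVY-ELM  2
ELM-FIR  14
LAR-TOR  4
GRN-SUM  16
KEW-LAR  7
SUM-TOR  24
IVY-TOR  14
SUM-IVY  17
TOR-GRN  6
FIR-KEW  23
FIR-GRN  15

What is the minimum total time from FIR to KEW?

Compare a few routes:
FIR - KEW: 23 = 23
FIR - TOR - LAR - KEW: 5+4+7 = 16
Cheapest is FIR - TOR - LAR - KEW at 16 min.

16 min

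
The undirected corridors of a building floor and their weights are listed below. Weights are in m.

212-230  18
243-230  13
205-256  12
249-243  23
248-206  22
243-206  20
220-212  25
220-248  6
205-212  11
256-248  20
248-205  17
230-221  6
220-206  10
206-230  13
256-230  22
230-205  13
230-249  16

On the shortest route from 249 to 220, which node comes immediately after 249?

230

Compare a few routes:
249–230–205–248–220: 16+13+17+6 = 52
249–230–206–220: 16+13+10 = 39
249–243–206–220: 23+20+10 = 53
The minimum is 39 m via 249–230–206–220.
So from 249 the first move is to 230.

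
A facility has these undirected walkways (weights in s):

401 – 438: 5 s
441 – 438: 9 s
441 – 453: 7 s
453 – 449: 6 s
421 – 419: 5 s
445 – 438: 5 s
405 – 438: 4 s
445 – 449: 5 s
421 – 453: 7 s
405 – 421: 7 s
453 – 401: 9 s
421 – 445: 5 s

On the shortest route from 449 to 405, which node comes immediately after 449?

445

Enumerating some paths:
449–445–421–405: 5+5+7 = 17
449–445–438–405: 5+5+4 = 14
Cheapest is 449–445–438–405 at 14 s.
So from 449 the first move is to 445.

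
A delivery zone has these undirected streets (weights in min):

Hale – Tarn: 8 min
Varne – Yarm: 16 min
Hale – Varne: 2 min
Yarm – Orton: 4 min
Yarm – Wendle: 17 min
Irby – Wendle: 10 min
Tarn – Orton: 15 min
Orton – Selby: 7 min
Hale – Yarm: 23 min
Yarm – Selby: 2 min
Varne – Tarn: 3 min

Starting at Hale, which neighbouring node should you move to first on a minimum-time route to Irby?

Candidate routes:
Hale–Yarm–Wendle–Irby: 23+17+10 = 50
Hale–Varne–Tarn–Orton–Yarm–Wendle–Irby: 2+3+15+4+17+10 = 51
Hale–Varne–Yarm–Wendle–Irby: 2+16+17+10 = 45
Cheapest is Hale–Varne–Yarm–Wendle–Irby at 45 min.
So from Hale the first move is to Varne.

Varne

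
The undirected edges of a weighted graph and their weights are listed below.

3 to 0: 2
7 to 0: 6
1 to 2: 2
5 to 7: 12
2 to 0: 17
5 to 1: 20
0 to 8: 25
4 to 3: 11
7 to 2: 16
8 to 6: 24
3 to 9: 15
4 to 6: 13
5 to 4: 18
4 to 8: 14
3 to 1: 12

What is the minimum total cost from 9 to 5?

35

Enumerating some paths:
9 → 3 → 0 → 2 → 1 → 5: 15+2+17+2+20 = 56
9 → 3 → 0 → 7 → 5: 15+2+6+12 = 35
9 → 3 → 4 → 5: 15+11+18 = 44
9 → 3 → 1 → 5: 15+12+20 = 47
The minimum is 35 via 9 → 3 → 0 → 7 → 5.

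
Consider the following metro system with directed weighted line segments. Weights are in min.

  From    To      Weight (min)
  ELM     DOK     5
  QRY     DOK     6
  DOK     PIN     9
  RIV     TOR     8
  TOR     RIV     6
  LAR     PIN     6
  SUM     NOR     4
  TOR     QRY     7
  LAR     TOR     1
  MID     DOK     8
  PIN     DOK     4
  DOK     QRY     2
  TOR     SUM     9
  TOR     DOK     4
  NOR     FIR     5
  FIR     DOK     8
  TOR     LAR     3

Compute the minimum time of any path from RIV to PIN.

Enumerating some paths:
RIV → TOR → QRY → DOK → PIN: 8+7+6+9 = 30
RIV → TOR → LAR → PIN: 8+3+6 = 17
RIV → TOR → DOK → PIN: 8+4+9 = 21
Cheapest is RIV → TOR → LAR → PIN at 17 min.

17 min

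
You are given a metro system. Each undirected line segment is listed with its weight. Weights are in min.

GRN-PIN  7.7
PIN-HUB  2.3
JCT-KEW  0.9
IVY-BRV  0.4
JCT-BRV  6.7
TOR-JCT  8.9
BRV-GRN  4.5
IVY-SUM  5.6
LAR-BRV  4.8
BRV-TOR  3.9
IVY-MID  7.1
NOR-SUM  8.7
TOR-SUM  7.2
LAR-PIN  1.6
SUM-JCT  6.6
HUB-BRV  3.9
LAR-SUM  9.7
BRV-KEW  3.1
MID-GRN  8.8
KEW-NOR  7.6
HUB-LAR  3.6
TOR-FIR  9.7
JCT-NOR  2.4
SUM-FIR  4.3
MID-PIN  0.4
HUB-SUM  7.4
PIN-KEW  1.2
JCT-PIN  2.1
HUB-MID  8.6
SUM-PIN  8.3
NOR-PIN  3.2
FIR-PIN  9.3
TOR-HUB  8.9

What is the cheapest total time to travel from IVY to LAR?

5.2 min

Compare a few routes:
IVY–BRV–HUB–LAR: 0.4+3.9+3.6 = 7.9
IVY–BRV–KEW–PIN–LAR: 0.4+3.1+1.2+1.6 = 6.3
IVY–BRV–LAR: 0.4+4.8 = 5.2
Cheapest is IVY–BRV–LAR at 5.2 min.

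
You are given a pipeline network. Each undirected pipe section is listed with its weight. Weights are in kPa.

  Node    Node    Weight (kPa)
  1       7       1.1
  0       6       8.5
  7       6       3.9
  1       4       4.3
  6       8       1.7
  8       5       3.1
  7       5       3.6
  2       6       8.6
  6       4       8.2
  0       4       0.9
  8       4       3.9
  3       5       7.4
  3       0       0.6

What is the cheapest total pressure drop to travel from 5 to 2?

13.4 kPa

Running Dijkstra from 5:
5: 0
8: 3.1  (via 5)
7: 3.6  (via 5)
1: 4.7  (via 7)
6: 4.8  (via 8)
4: 7  (via 8)
3: 7.4  (via 5)
0: 7.9  (via 4)
2: 13.4  (via 6)
Shortest route: 5 → 8 → 6 → 2 = 13.4 kPa.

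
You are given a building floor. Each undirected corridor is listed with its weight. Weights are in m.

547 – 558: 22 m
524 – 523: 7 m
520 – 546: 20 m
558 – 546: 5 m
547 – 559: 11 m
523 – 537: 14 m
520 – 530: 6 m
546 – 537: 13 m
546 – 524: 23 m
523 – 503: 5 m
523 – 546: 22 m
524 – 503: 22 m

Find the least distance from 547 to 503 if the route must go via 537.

Shortest 547→537: 547–558–546–537 = 40
Shortest 537→503: 537–523–503 = 19
Total via 537: 40 + 19 = 59 m.

59 m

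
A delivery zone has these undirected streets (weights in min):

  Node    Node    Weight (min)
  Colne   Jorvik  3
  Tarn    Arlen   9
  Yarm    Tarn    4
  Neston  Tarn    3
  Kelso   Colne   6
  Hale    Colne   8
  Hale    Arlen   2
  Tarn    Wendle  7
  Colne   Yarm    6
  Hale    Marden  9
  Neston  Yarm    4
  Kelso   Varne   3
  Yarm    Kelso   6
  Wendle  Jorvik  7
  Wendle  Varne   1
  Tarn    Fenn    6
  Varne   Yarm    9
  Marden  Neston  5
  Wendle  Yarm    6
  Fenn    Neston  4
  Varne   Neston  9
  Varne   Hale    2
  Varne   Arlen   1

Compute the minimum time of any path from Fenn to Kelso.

14 min

Compare a few routes:
Fenn–Neston–Yarm–Kelso: 4+4+6 = 14
Fenn–Neston–Varne–Kelso: 4+9+3 = 16
The minimum is 14 min via Fenn–Neston–Yarm–Kelso.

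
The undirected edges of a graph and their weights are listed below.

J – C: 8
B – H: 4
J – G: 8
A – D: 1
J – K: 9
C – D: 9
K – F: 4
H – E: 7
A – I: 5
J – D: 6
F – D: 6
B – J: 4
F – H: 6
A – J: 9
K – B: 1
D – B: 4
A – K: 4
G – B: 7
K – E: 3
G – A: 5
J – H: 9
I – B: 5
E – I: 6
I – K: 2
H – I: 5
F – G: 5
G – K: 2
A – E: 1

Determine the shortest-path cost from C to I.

15

Candidate routes:
C → D → B → K → I: 9+4+1+2 = 16
C → D → A → I: 9+1+5 = 15
Cheapest is C → D → A → I at 15.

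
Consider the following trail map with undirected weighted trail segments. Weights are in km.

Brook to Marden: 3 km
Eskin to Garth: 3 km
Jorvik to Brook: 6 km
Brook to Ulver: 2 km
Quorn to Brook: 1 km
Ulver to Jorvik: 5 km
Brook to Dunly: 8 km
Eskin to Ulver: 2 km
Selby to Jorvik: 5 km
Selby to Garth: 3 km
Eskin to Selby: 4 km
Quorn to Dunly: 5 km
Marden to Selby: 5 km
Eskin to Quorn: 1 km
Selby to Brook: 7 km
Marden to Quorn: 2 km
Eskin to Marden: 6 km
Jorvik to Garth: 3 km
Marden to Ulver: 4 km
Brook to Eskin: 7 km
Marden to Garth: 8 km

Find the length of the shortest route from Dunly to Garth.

Running Dijkstra from Dunly:
Dunly: 0
Quorn: 5  (via Dunly)
Eskin: 6  (via Quorn)
Brook: 6  (via Quorn)
Marden: 7  (via Quorn)
Ulver: 8  (via Eskin)
Garth: 9  (via Eskin)
Shortest route: Dunly → Quorn → Eskin → Garth = 9 km.

9 km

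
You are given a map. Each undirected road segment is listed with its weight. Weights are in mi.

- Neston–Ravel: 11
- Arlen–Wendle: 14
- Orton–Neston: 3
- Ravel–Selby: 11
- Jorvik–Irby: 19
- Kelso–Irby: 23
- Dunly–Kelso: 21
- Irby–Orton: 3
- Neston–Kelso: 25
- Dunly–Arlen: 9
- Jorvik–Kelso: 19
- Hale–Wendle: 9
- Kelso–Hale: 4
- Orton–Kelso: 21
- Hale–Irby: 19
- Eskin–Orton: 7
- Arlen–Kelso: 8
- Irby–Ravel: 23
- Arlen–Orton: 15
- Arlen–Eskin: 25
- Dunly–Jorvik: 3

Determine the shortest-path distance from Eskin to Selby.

32 mi

Compare a few routes:
Eskin - Arlen - Orton - Neston - Ravel - Selby: 25+15+3+11+11 = 65
Eskin - Orton - Irby - Ravel - Selby: 7+3+23+11 = 44
Eskin - Orton - Neston - Ravel - Selby: 7+3+11+11 = 32
Eskin - Orton - Kelso - Neston - Ravel - Selby: 7+21+25+11+11 = 75
Cheapest is Eskin - Orton - Neston - Ravel - Selby at 32 mi.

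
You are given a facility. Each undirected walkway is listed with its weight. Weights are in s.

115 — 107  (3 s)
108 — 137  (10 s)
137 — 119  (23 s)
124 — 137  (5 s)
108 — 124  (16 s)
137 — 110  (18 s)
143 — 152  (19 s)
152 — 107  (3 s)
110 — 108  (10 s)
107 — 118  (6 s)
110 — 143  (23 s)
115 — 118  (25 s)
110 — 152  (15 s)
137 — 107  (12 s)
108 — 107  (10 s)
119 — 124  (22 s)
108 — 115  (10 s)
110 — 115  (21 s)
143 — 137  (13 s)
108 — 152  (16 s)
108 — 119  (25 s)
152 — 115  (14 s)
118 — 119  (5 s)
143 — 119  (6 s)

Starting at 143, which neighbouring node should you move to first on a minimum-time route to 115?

119

Candidate routes:
143 - 152 - 107 - 115: 19+3+3 = 25
143 - 137 - 107 - 115: 13+12+3 = 28
143 - 152 - 115: 19+14 = 33
143 - 119 - 118 - 107 - 115: 6+5+6+3 = 20
The minimum is 20 s via 143 - 119 - 118 - 107 - 115.
So from 143 the first move is to 119.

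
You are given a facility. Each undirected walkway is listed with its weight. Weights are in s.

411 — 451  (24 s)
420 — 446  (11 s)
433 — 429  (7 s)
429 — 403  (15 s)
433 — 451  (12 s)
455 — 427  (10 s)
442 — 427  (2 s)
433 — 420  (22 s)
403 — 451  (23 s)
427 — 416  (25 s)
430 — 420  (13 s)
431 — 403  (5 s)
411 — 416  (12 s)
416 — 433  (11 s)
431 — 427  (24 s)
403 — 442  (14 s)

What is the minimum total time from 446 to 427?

Enumerating some paths:
446 → 420 → 433 → 416 → 427: 11+22+11+25 = 69
446 → 420 → 433 → 429 → 403 → 442 → 427: 11+22+7+15+14+2 = 71
The minimum is 69 s via 446 → 420 → 433 → 416 → 427.

69 s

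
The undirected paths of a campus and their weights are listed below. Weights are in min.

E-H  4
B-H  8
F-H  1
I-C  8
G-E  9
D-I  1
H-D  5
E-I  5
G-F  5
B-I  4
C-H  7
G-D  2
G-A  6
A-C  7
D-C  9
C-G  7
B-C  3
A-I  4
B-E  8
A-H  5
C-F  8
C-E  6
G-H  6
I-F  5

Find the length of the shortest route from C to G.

7 min

Shortest distances from C:
C: 0
B: 3  (via C)
E: 6  (via C)
A: 7  (via C)
G: 7  (via C)
Shortest route: C → G = 7 min.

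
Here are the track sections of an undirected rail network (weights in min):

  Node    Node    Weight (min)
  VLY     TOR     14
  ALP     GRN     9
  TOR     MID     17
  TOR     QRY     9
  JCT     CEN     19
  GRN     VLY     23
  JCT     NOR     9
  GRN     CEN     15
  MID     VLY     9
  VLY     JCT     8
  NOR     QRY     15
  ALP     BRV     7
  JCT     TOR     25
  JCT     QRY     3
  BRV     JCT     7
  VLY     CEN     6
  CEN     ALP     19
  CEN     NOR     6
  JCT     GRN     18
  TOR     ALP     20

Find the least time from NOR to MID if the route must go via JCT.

Best NOR to JCT: NOR → JCT costing 9
Shortest JCT→MID: JCT → VLY → MID = 17
Total via JCT: 9 + 17 = 26 min.

26 min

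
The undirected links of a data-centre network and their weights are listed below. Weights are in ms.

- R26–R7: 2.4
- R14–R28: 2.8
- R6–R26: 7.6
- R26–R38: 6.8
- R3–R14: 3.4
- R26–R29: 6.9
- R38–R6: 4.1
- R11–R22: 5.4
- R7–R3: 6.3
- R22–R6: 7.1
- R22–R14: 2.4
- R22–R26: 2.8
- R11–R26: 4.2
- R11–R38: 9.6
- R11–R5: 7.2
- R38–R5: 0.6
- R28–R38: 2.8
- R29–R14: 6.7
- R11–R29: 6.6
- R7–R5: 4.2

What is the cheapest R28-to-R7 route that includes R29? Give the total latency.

Shortest R28→R29: R28–R14–R29 = 9.5
Best R29 to R7: R29–R26–R7 costing 9.3
Total via R29: 9.5 + 9.3 = 18.8 ms.

18.8 ms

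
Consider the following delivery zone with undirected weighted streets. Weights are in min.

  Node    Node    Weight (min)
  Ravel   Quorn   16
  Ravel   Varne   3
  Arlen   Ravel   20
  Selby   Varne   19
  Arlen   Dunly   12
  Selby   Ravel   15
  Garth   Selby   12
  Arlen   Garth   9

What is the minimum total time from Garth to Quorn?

Shortest distances from Garth:
Garth: 0
Arlen: 9  (via Garth)
Selby: 12  (via Garth)
Dunly: 21  (via Arlen)
Ravel: 27  (via Selby)
Varne: 30  (via Ravel)
Quorn: 43  (via Ravel)
Shortest route: Garth → Selby → Ravel → Quorn = 43 min.

43 min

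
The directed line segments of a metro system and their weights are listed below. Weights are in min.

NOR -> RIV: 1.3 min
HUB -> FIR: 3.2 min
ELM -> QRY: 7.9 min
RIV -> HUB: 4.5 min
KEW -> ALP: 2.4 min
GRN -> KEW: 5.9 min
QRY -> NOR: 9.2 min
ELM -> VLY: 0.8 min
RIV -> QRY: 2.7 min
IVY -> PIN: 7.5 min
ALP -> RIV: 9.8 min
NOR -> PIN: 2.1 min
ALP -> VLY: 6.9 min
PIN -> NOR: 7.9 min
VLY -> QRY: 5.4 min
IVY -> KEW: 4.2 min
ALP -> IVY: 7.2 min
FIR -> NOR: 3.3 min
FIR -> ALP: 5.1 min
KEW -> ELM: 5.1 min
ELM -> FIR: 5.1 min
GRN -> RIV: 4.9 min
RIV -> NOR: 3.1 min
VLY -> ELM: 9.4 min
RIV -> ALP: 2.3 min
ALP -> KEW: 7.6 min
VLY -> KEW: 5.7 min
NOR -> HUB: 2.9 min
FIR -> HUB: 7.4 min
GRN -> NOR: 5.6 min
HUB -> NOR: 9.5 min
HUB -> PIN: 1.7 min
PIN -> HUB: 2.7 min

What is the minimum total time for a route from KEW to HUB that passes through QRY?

23.4 min

Best KEW to QRY: KEW → ELM → VLY → QRY costing 11.3
Best QRY to HUB: QRY → NOR → HUB costing 12.1
Total via QRY: 11.3 + 12.1 = 23.4 min.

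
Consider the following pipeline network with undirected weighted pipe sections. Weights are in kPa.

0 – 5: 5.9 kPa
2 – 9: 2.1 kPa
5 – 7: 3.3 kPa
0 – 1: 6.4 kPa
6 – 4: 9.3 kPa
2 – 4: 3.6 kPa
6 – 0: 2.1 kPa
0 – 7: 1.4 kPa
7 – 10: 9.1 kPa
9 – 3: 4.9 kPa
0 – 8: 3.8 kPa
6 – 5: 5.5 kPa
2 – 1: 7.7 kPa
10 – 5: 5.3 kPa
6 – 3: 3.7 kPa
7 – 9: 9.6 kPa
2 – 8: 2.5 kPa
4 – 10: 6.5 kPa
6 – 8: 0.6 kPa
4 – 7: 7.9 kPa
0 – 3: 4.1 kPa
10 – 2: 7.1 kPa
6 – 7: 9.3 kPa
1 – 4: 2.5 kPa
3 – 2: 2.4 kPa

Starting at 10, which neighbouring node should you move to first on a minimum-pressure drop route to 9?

Enumerating some paths:
10–2–3–9: 7.1+2.4+4.9 = 14.4
10–4–2–9: 6.5+3.6+2.1 = 12.2
10–2–9: 7.1+2.1 = 9.2
Cheapest is 10–2–9 at 9.2 kPa.
So from 10 the first move is to 2.

2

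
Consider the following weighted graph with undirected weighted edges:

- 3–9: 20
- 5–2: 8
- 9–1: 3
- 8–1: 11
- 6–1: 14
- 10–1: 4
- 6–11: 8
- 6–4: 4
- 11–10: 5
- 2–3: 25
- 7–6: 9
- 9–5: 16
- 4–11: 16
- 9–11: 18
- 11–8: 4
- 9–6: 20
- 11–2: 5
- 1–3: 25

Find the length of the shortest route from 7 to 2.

Running Dijkstra from 7:
7: 0
6: 9  (via 7)
4: 13  (via 6)
11: 17  (via 6)
8: 21  (via 11)
2: 22  (via 11)
Shortest route: 7 → 6 → 11 → 2 = 22.

22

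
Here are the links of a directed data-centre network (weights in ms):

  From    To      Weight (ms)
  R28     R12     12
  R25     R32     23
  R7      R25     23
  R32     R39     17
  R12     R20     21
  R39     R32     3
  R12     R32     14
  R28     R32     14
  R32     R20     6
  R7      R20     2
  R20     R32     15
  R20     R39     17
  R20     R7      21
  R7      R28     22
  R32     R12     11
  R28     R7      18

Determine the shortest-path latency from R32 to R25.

50 ms

Settle nodes by increasing distance from R32:
R32: 0
R20: 6  (via R32)
R12: 11  (via R32)
R39: 17  (via R32)
R7: 27  (via R20)
R28: 49  (via R7)
R25: 50  (via R7)
Shortest route: R32 → R20 → R7 → R25 = 50 ms.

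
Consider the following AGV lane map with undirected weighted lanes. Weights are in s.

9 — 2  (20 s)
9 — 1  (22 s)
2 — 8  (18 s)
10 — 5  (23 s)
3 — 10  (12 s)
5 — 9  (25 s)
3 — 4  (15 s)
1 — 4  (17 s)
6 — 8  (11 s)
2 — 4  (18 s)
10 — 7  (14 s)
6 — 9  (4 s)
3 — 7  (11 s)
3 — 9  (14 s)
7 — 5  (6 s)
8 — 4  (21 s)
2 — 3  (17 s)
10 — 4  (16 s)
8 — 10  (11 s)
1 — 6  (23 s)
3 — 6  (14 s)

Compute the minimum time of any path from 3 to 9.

Shortest distances from 3:
3: 0
7: 11  (via 3)
10: 12  (via 3)
6: 14  (via 3)
9: 14  (via 3)
Shortest route: 3–9 = 14 s.

14 s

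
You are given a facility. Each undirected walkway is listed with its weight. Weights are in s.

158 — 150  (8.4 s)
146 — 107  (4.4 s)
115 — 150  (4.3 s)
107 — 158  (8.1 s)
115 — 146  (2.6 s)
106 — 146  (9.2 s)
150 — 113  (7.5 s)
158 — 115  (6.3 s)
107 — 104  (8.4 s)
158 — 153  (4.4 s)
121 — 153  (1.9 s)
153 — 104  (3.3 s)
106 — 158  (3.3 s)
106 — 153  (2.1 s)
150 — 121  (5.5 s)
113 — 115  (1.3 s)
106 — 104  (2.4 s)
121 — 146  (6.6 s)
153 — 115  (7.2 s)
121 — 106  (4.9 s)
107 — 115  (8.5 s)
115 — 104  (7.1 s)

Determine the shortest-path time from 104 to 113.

8.4 s

Settle nodes by increasing distance from 104:
104: 0
106: 2.4  (via 104)
153: 3.3  (via 104)
121: 5.2  (via 153)
158: 5.7  (via 106)
115: 7.1  (via 104)
113: 8.4  (via 115)
Shortest route: 104 → 115 → 113 = 8.4 s.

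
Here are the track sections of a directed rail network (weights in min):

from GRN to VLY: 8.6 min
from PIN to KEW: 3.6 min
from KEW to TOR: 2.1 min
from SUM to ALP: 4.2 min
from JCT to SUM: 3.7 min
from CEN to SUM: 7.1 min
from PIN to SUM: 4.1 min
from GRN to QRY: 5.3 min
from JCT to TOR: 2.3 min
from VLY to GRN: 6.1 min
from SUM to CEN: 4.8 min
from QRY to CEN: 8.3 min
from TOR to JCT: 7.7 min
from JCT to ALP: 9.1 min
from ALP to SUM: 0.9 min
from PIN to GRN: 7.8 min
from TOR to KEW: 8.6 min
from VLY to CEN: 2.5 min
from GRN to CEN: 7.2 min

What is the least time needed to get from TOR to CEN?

Settle nodes by increasing distance from TOR:
TOR: 0
JCT: 7.7  (via TOR)
KEW: 8.6  (via TOR)
SUM: 11.4  (via JCT)
ALP: 15.6  (via SUM)
CEN: 16.2  (via SUM)
Shortest route: TOR → JCT → SUM → CEN = 16.2 min.

16.2 min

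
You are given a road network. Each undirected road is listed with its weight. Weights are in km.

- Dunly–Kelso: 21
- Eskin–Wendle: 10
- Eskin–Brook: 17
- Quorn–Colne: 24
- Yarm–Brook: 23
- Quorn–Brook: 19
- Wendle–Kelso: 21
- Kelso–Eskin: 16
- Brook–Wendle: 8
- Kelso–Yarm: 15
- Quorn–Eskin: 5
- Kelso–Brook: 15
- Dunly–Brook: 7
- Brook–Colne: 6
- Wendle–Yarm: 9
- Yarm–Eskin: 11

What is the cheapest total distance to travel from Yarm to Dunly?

Shortest distances from Yarm:
Yarm: 0
Wendle: 9  (via Yarm)
Eskin: 11  (via Yarm)
Kelso: 15  (via Yarm)
Quorn: 16  (via Eskin)
Brook: 17  (via Wendle)
Colne: 23  (via Brook)
Dunly: 24  (via Brook)
Shortest route: Yarm–Wendle–Brook–Dunly = 24 km.

24 km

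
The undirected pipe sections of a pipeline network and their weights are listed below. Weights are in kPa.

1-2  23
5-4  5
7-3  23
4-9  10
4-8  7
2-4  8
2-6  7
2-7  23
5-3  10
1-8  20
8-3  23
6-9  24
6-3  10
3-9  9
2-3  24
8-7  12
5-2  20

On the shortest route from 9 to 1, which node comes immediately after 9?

4

Enumerating some paths:
9 → 4 → 8 → 1: 10+7+20 = 37
9 → 3 → 6 → 2 → 1: 9+10+7+23 = 49
9 → 4 → 2 → 1: 10+8+23 = 41
9 → 3 → 5 → 4 → 8 → 1: 9+10+5+7+20 = 51
The minimum is 37 kPa via 9 → 4 → 8 → 1.
So from 9 the first move is to 4.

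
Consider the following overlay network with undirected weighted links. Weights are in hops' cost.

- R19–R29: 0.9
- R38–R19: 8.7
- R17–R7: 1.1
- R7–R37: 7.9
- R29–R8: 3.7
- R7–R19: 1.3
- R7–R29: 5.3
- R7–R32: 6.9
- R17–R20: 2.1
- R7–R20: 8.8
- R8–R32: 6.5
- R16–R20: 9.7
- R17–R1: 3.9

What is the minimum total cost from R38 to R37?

Enumerating some paths:
R38 → R19 → R29 → R7 → R37: 8.7+0.9+5.3+7.9 = 22.8
R38 → R19 → R7 → R37: 8.7+1.3+7.9 = 17.9
The minimum is 17.9 hops' cost via R38 → R19 → R7 → R37.

17.9 hops' cost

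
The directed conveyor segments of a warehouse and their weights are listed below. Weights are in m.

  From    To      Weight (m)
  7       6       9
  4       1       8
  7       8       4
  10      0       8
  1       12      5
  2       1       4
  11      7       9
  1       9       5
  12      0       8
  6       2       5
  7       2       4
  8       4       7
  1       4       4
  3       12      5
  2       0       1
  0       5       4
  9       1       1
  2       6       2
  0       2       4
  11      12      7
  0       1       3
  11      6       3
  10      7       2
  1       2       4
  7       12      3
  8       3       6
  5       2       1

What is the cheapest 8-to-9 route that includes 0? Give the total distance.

27 m

Best 8 to 0: 8 → 3 → 12 → 0 costing 19
Shortest 0→9: 0 → 1 → 9 = 8
Total via 0: 19 + 8 = 27 m.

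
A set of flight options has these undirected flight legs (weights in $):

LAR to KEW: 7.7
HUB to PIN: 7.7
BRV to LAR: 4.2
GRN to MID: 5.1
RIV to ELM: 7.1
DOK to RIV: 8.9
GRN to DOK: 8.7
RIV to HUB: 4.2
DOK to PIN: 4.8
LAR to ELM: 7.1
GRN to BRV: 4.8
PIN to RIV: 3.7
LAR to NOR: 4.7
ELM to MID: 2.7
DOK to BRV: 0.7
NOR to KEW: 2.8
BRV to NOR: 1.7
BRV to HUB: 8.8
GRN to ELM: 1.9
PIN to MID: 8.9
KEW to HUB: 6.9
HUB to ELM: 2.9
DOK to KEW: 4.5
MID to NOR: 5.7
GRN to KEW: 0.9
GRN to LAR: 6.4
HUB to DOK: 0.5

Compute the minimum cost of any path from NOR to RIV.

Enumerating some paths:
NOR–BRV–DOK–HUB–RIV: 1.7+0.7+0.5+4.2 = 7.1
NOR–BRV–DOK–RIV: 1.7+0.7+8.9 = 11.3
NOR–BRV–DOK–PIN–RIV: 1.7+0.7+4.8+3.7 = 10.9
Cheapest is NOR–BRV–DOK–HUB–RIV at $7.1.

$7.1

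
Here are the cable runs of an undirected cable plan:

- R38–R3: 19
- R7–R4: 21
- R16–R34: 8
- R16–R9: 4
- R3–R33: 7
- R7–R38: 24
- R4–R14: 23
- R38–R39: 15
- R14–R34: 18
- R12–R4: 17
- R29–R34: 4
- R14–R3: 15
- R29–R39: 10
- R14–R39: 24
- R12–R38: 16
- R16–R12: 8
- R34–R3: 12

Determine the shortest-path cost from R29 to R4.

37

Settle nodes by increasing distance from R29:
R29: 0
R34: 4  (via R29)
R39: 10  (via R29)
R16: 12  (via R34)
R3: 16  (via R34)
R9: 16  (via R16)
R12: 20  (via R16)
R14: 22  (via R34)
R33: 23  (via R3)
R38: 25  (via R39)
R4: 37  (via R12)
Shortest route: R29 → R34 → R16 → R12 → R4 = 37.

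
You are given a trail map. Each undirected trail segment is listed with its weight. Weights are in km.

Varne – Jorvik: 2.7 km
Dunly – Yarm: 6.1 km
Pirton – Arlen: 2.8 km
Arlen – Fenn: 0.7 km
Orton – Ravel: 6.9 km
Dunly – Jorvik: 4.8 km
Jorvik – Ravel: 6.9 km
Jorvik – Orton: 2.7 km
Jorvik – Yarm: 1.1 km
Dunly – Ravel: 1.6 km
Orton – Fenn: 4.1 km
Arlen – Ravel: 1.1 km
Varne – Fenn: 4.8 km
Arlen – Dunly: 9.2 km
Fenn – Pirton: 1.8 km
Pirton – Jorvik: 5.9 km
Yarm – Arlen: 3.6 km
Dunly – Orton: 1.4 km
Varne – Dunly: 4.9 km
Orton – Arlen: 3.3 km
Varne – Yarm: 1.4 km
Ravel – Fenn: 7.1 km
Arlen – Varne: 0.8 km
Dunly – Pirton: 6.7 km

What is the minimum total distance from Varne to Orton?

Running Dijkstra from Varne:
Varne: 0
Arlen: 0.8  (via Varne)
Yarm: 1.4  (via Varne)
Fenn: 1.5  (via Arlen)
Ravel: 1.9  (via Arlen)
Jorvik: 2.5  (via Yarm)
Pirton: 3.3  (via Fenn)
Dunly: 3.5  (via Ravel)
Orton: 4.1  (via Arlen)
Shortest route: Varne → Arlen → Orton = 4.1 km.

4.1 km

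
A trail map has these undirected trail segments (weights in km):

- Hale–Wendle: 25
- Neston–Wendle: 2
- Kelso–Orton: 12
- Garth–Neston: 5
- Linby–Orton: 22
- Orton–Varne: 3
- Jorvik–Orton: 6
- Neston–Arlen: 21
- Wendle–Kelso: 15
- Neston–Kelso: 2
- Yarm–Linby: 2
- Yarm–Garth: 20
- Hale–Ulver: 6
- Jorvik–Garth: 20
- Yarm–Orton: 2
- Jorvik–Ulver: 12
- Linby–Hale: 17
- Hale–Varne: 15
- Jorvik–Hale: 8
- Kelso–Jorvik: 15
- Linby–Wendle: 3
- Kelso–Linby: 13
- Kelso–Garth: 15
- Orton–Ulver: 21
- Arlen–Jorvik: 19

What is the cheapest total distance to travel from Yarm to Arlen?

Shortest distances from Yarm:
Yarm: 0
Orton: 2  (via Yarm)
Linby: 2  (via Yarm)
Varne: 5  (via Orton)
Wendle: 5  (via Linby)
Neston: 7  (via Wendle)
Jorvik: 8  (via Orton)
Kelso: 9  (via Neston)
Garth: 12  (via Neston)
Hale: 16  (via Jorvik)
Ulver: 20  (via Jorvik)
Arlen: 27  (via Jorvik)
Shortest route: Yarm–Orton–Jorvik–Arlen = 27 km.

27 km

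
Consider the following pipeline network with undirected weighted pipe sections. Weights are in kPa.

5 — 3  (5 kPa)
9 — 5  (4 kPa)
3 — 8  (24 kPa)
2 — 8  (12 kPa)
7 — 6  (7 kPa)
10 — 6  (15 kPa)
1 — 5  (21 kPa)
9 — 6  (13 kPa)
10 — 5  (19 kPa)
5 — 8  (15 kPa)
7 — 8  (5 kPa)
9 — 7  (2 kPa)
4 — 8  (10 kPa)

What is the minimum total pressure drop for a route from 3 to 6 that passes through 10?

39 kPa

Best 3 to 10: 3–5–10 costing 24
Shortest 10→6: 10–6 = 15
Total via 10: 24 + 15 = 39 kPa.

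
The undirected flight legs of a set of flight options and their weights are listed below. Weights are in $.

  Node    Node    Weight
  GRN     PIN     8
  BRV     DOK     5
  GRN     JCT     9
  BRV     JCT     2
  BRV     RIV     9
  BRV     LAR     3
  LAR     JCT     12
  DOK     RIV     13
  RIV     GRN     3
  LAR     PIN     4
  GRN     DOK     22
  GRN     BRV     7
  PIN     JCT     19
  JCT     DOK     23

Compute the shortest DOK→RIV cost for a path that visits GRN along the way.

$15

Best DOK to GRN: DOK → BRV → GRN costing 12
Best GRN to RIV: GRN → RIV costing 3
Total via GRN: 12 + 3 = $15.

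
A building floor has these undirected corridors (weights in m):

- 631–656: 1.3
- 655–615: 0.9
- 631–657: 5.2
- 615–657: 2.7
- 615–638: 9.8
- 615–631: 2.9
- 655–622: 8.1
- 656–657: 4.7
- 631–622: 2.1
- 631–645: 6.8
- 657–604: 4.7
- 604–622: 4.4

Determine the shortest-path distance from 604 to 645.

13.3 m

Enumerating some paths:
604 → 622 → 631 → 645: 4.4+2.1+6.8 = 13.3
604 → 657 → 631 → 645: 4.7+5.2+6.8 = 16.7
The minimum is 13.3 m via 604 → 622 → 631 → 645.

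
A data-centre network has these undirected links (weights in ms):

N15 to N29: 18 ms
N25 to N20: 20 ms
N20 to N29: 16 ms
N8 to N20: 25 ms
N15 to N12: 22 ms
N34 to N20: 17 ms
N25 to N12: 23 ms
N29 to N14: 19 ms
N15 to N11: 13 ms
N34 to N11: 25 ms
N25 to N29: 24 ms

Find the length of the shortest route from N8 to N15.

Shortest distances from N8:
N8: 0
N20: 25  (via N8)
N29: 41  (via N20)
N34: 42  (via N20)
N25: 45  (via N20)
N15: 59  (via N29)
Shortest route: N8 → N20 → N29 → N15 = 59 ms.

59 ms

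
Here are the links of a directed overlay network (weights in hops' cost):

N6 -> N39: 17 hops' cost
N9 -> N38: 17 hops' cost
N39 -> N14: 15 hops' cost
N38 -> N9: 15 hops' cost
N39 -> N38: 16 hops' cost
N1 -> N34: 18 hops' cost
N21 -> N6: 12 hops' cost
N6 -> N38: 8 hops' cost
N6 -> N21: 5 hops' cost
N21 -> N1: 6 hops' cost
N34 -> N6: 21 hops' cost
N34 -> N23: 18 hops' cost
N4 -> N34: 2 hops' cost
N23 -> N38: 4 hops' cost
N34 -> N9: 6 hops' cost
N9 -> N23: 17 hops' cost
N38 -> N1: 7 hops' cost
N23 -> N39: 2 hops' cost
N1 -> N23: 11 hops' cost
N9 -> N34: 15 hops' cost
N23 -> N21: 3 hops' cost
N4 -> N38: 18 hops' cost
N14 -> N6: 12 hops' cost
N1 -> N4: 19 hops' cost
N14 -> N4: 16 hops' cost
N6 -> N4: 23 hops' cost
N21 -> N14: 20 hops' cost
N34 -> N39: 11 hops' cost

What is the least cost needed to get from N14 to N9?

24 hops' cost

Enumerating some paths:
N14–N4–N34–N9: 16+2+6 = 24
N14–N6–N38–N9: 12+8+15 = 35
N14–N6–N4–N34–N9: 12+23+2+6 = 43
The minimum is 24 hops' cost via N14–N4–N34–N9.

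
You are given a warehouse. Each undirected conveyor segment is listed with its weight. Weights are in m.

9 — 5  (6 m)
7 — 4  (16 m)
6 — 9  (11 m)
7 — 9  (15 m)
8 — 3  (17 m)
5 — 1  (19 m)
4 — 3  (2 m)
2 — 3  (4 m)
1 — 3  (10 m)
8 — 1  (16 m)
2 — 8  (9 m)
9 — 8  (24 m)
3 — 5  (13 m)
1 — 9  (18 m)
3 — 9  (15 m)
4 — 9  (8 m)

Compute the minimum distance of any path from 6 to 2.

Compare a few routes:
6 → 9 → 4 → 3 → 2: 11+8+2+4 = 25
6 → 9 → 5 → 3 → 2: 11+6+13+4 = 34
6 → 9 → 3 → 2: 11+15+4 = 30
Cheapest is 6 → 9 → 4 → 3 → 2 at 25 m.

25 m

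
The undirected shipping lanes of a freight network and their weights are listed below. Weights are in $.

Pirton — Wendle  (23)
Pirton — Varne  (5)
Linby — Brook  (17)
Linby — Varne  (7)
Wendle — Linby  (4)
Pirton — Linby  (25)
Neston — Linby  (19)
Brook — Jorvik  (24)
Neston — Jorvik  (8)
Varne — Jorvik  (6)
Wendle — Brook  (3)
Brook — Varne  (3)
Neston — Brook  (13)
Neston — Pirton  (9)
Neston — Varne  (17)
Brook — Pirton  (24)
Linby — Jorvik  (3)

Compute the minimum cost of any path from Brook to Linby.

$7

Compare a few routes:
Brook → Wendle → Linby: 3+4 = 7
Brook → Linby: 17 = 17
Brook → Varne → Jorvik → Linby: 3+6+3 = 12
Brook → Varne → Linby: 3+7 = 10
The minimum is $7 via Brook → Wendle → Linby.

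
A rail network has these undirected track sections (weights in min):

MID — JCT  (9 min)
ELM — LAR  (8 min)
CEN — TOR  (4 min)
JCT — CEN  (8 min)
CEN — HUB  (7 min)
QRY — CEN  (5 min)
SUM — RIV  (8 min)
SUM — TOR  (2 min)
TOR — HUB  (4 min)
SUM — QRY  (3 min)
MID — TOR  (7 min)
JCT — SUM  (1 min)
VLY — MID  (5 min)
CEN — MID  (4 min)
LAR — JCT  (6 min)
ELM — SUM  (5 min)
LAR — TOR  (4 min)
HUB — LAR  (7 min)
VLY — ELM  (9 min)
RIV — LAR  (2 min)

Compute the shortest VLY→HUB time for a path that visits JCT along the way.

Best VLY to JCT: VLY–MID–JCT costing 14
Shortest JCT→HUB: JCT–SUM–TOR–HUB = 7
Total via JCT: 14 + 7 = 21 min.

21 min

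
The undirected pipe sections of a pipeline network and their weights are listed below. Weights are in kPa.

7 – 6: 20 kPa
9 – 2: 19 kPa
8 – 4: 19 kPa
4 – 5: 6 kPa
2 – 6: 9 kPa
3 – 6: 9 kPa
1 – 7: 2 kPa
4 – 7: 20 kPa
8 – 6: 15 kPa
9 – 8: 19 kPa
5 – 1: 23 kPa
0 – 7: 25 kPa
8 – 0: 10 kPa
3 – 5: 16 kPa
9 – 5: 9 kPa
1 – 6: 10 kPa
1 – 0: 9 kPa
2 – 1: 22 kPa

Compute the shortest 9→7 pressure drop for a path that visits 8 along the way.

Shortest 9→8: 9 → 8 = 19
Best 8 to 7: 8 → 0 → 1 → 7 costing 21
Total via 8: 19 + 21 = 40 kPa.

40 kPa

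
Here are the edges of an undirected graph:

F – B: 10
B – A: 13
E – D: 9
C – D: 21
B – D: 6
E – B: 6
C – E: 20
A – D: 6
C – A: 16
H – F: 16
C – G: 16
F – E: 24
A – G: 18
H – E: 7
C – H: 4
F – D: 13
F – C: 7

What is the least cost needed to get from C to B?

17

Enumerating some paths:
C - F - B: 7+10 = 17
C - H - E - D - B: 4+7+9+6 = 26
Cheapest is C - F - B at 17.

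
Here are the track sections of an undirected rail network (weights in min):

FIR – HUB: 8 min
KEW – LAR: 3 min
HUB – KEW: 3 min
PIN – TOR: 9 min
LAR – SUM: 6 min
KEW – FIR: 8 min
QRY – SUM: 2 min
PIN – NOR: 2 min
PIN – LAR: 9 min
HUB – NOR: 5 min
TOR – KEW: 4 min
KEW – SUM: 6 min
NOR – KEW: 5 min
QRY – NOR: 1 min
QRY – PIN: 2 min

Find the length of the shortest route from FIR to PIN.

15 min

Candidate routes:
FIR - HUB - NOR - QRY - PIN: 8+5+1+2 = 16
FIR - KEW - NOR - PIN: 8+5+2 = 15
FIR - KEW - NOR - QRY - PIN: 8+5+1+2 = 16
Cheapest is FIR - KEW - NOR - PIN at 15 min.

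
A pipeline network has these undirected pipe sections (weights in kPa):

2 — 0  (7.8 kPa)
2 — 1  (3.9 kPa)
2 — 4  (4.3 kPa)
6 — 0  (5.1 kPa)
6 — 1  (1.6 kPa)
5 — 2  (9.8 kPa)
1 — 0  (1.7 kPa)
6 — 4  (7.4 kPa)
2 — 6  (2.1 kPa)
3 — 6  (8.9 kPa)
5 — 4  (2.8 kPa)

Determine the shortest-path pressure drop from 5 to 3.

Settle nodes by increasing distance from 5:
5: 0
4: 2.8  (via 5)
2: 7.1  (via 4)
6: 9.2  (via 2)
1: 10.8  (via 6)
0: 12.5  (via 1)
3: 18.1  (via 6)
Shortest route: 5–4–2–6–3 = 18.1 kPa.

18.1 kPa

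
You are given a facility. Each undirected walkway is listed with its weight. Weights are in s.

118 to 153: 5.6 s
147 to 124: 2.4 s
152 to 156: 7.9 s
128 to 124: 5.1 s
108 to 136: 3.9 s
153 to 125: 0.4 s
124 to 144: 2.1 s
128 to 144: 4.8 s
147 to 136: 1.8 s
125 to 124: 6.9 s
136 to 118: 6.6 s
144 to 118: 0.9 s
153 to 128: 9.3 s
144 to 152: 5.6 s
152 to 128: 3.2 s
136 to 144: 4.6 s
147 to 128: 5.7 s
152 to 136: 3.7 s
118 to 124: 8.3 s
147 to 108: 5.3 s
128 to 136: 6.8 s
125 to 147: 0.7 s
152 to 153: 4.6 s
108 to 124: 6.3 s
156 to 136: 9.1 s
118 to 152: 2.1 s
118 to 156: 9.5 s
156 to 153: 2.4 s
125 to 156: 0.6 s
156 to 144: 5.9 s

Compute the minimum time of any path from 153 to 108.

6.4 s

Candidate routes:
153 - 156 - 125 - 147 - 108: 2.4+0.6+0.7+5.3 = 9
153 - 125 - 147 - 136 - 108: 0.4+0.7+1.8+3.9 = 6.8
153 - 156 - 125 - 147 - 136 - 108: 2.4+0.6+0.7+1.8+3.9 = 9.4
153 - 125 - 147 - 108: 0.4+0.7+5.3 = 6.4
The minimum is 6.4 s via 153 - 125 - 147 - 108.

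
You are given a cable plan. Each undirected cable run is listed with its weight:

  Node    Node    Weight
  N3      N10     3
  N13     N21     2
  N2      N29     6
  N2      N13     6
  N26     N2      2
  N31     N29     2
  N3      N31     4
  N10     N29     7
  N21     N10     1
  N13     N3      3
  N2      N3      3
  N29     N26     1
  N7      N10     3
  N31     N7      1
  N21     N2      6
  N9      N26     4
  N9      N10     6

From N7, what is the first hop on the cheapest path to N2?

N31

Candidate routes:
N7–N31–N3–N2: 1+4+3 = 8
N7–N31–N29–N26–N2: 1+2+1+2 = 6
N7–N31–N29–N2: 1+2+6 = 9
Cheapest is N7–N31–N29–N26–N2 at 6.
So from N7 the first move is to N31.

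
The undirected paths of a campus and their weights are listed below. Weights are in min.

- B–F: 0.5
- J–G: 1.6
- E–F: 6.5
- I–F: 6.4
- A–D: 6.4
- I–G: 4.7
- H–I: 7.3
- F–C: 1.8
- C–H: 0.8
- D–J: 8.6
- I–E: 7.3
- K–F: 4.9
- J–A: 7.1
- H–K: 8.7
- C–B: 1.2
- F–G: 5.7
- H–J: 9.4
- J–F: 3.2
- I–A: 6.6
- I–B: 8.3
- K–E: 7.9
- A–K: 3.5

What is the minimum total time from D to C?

Compare a few routes:
D - J - F - B - C: 8.6+3.2+0.5+1.2 = 13.5
D - A - K - F - C: 6.4+3.5+4.9+1.8 = 16.6
D - A - K - F - B - C: 6.4+3.5+4.9+0.5+1.2 = 16.5
D - J - F - C: 8.6+3.2+1.8 = 13.6
Cheapest is D - J - F - B - C at 13.5 min.

13.5 min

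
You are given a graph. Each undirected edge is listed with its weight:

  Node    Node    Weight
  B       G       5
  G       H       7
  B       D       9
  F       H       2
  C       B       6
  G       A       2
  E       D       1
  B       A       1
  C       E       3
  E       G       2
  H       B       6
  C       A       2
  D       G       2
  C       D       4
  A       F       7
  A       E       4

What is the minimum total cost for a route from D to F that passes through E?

12

Best D to E: D–E costing 1
Best E to F: E–A–F costing 11
Total via E: 1 + 11 = 12.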